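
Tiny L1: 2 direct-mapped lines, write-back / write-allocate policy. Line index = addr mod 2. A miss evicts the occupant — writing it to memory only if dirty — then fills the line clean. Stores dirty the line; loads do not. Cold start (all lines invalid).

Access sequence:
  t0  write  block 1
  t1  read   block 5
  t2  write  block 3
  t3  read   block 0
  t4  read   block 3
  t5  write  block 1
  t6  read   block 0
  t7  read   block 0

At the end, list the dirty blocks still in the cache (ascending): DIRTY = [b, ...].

DIRTY = [1]

0: W B1 → L1 miss [D]
1: R B5 → L1 miss wb→B1 [-]
2: W B3 → L1 miss [D]
3: R B0 → L0 miss [-]
4: R B3 → L1 hit [D]
5: W B1 → L1 miss wb→B3 [D]
6: R B0 → L0 hit [-]
7: R B0 → L0 hit [-]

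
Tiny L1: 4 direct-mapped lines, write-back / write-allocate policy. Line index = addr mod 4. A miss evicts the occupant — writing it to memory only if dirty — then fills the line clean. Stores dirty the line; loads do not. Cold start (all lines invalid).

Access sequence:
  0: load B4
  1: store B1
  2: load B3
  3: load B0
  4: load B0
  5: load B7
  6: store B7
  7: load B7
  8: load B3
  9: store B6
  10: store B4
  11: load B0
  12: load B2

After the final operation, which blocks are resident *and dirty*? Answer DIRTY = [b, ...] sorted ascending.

0: R B4 → L0 miss [-]
1: W B1 → L1 miss [D]
2: R B3 → L3 miss [-]
3: R B0 → L0 miss [-]
4: R B0 → L0 hit [-]
5: R B7 → L3 miss [-]
6: W B7 → L3 hit [D]
7: R B7 → L3 hit [D]
8: R B3 → L3 miss wb→B7 [-]
9: W B6 → L2 miss [D]
10: W B4 → L0 miss [D]
11: R B0 → L0 miss wb→B4 [-]
12: R B2 → L2 miss wb→B6 [-]

DIRTY = [1]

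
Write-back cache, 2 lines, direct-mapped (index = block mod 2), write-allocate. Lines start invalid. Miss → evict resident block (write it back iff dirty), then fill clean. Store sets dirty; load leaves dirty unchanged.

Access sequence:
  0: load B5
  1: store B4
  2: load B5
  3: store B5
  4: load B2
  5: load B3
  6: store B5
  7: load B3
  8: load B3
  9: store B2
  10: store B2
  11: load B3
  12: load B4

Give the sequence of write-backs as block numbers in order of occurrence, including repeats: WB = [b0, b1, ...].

  0 | R B5 → L1 miss [-]
  1 | W B4 → L0 miss [D]
  2 | R B5 → L1 hit [-]
  3 | W B5 → L1 hit [D]
  4 | R B2 → L0 miss wb→B4 [-]
  5 | R B3 → L1 miss wb→B5 [-]
  6 | W B5 → L1 miss [D]
  7 | R B3 → L1 miss wb→B5 [-]
  8 | R B3 → L1 hit [-]
  9 | W B2 → L0 hit [D]
  10 | W B2 → L0 hit [D]
  11 | R B3 → L1 hit [-]
  12 | R B4 → L0 miss wb→B2 [-]

WB = [4, 5, 5, 2]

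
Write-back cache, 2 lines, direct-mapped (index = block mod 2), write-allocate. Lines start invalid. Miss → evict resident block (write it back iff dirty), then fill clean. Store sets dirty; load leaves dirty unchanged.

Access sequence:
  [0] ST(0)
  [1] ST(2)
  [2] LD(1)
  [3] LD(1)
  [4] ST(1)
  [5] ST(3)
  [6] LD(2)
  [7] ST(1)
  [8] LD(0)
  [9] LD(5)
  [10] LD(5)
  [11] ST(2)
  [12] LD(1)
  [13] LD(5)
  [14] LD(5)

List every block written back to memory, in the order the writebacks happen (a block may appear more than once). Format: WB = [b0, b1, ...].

  0 | W B0 → L0 miss [D]
  1 | W B2 → L0 miss wb→B0 [D]
  2 | R B1 → L1 miss [-]
  3 | R B1 → L1 hit [-]
  4 | W B1 → L1 hit [D]
  5 | W B3 → L1 miss wb→B1 [D]
  6 | R B2 → L0 hit [D]
  7 | W B1 → L1 miss wb→B3 [D]
  8 | R B0 → L0 miss wb→B2 [-]
  9 | R B5 → L1 miss wb→B1 [-]
  10 | R B5 → L1 hit [-]
  11 | W B2 → L0 miss [D]
  12 | R B1 → L1 miss [-]
  13 | R B5 → L1 miss [-]
  14 | R B5 → L1 hit [-]

WB = [0, 1, 3, 2, 1]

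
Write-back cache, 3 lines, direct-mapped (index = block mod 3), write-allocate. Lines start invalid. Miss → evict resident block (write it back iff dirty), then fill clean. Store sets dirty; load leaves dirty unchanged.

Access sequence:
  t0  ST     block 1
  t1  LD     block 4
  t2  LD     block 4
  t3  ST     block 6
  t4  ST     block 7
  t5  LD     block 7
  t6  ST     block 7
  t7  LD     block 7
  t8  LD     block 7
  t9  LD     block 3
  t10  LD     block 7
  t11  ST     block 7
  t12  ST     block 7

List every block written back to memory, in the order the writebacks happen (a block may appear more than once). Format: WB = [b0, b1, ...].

WB = [1, 6]

0: W B1 → L1 miss [D]
1: R B4 → L1 miss wb→B1 [-]
2: R B4 → L1 hit [-]
3: W B6 → L0 miss [D]
4: W B7 → L1 miss [D]
5: R B7 → L1 hit [D]
6: W B7 → L1 hit [D]
7: R B7 → L1 hit [D]
8: R B7 → L1 hit [D]
9: R B3 → L0 miss wb→B6 [-]
10: R B7 → L1 hit [D]
11: W B7 → L1 hit [D]
12: W B7 → L1 hit [D]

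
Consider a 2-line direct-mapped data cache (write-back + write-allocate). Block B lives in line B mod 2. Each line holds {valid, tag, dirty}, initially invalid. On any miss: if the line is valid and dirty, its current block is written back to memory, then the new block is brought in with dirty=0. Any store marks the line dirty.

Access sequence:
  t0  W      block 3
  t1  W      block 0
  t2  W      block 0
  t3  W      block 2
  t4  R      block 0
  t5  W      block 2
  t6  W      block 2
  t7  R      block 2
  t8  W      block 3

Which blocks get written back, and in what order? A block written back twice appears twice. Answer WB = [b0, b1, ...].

WB = [0, 2]

0: W B3 -> L1 miss  d=D]
1: W B0 -> L0 miss  d=D]
2: W B0 -> L0 hit  d=D]
3: W B2 -> L0 miss wb->B0  d=D]
4: R B0 -> L0 miss wb->B2  d=-]
5: W B2 -> L0 miss  d=D]
6: W B2 -> L0 hit  d=D]
7: R B2 -> L0 hit  d=D]
8: W B3 -> L1 hit  d=D]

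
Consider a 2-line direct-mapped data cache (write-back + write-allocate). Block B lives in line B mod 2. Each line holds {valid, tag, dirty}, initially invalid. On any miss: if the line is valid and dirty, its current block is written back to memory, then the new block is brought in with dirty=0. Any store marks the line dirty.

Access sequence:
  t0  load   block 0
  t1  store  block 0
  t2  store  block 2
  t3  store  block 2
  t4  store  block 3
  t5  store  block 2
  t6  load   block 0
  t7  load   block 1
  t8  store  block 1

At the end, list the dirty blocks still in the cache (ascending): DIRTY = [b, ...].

DIRTY = [1]

0: R B0 → L0 miss [-]
1: W B0 → L0 hit [D]
2: W B2 → L0 miss wb→B0 [D]
3: W B2 → L0 hit [D]
4: W B3 → L1 miss [D]
5: W B2 → L0 hit [D]
6: R B0 → L0 miss wb→B2 [-]
7: R B1 → L1 miss wb→B3 [-]
8: W B1 → L1 hit [D]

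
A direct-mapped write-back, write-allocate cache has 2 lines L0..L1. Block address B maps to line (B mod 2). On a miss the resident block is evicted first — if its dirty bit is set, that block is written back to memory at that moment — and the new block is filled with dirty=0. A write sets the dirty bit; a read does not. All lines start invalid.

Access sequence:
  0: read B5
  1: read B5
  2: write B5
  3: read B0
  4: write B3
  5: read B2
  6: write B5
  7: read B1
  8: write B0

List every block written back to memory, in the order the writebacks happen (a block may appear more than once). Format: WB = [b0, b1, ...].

WB = [5, 3, 5]

0: R B5 → L1 miss [-]
1: R B5 → L1 hit [-]
2: W B5 → L1 hit [D]
3: R B0 → L0 miss [-]
4: W B3 → L1 miss wb→B5 [D]
5: R B2 → L0 miss [-]
6: W B5 → L1 miss wb→B3 [D]
7: R B1 → L1 miss wb→B5 [-]
8: W B0 → L0 miss [D]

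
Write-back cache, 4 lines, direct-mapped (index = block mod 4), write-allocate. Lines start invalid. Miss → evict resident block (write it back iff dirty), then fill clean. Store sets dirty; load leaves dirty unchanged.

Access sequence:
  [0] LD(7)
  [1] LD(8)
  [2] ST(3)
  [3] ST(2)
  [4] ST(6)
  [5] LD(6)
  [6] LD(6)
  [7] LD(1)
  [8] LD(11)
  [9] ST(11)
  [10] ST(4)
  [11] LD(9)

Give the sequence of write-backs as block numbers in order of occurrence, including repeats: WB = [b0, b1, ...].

WB = [2, 3]

0: R B7 -> L3 miss  d=-]
1: R B8 -> L0 miss  d=-]
2: W B3 -> L3 miss  d=D]
3: W B2 -> L2 miss  d=D]
4: W B6 -> L2 miss wb->B2  d=D]
5: R B6 -> L2 hit  d=D]
6: R B6 -> L2 hit  d=D]
7: R B1 -> L1 miss  d=-]
8: R B11 -> L3 miss wb->B3  d=-]
9: W B11 -> L3 hit  d=D]
10: W B4 -> L0 miss  d=D]
11: R B9 -> L1 miss  d=-]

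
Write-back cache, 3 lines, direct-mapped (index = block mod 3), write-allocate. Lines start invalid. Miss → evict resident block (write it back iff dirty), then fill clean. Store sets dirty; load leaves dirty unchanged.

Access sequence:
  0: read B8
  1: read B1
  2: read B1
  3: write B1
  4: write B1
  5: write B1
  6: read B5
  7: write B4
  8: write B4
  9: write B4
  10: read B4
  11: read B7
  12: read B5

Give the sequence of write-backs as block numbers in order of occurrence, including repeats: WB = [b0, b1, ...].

0: R B8 -> L2 miss  d=-]
1: R B1 -> L1 miss  d=-]
2: R B1 -> L1 hit  d=-]
3: W B1 -> L1 hit  d=D]
4: W B1 -> L1 hit  d=D]
5: W B1 -> L1 hit  d=D]
6: R B5 -> L2 miss  d=-]
7: W B4 -> L1 miss wb->B1  d=D]
8: W B4 -> L1 hit  d=D]
9: W B4 -> L1 hit  d=D]
10: R B4 -> L1 hit  d=D]
11: R B7 -> L1 miss wb->B4  d=-]
12: R B5 -> L2 hit  d=-]

WB = [1, 4]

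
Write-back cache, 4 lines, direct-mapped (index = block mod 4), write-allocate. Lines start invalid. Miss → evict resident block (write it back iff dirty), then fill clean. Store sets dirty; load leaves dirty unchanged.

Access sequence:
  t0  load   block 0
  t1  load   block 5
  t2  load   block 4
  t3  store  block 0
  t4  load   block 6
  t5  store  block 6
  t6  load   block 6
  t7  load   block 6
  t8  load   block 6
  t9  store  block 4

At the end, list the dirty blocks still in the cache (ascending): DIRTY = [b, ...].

  0 | R B0 → L0 miss [-]
  1 | R B5 → L1 miss [-]
  2 | R B4 → L0 miss [-]
  3 | W B0 → L0 miss [D]
  4 | R B6 → L2 miss [-]
  5 | W B6 → L2 hit [D]
  6 | R B6 → L2 hit [D]
  7 | R B6 → L2 hit [D]
  8 | R B6 → L2 hit [D]
  9 | W B4 → L0 miss wb→B0 [D]

DIRTY = [4, 6]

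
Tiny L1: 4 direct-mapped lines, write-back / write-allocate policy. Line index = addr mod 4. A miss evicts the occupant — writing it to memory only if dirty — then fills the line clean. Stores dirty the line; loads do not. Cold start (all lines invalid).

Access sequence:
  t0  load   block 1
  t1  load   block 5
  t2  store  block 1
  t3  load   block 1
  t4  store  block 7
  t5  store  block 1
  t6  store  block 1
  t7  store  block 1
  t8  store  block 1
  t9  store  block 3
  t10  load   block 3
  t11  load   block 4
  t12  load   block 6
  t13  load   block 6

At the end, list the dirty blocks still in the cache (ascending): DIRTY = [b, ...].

  0 | R B1 → L1 miss [-]
  1 | R B5 → L1 miss [-]
  2 | W B1 → L1 miss [D]
  3 | R B1 → L1 hit [D]
  4 | W B7 → L3 miss [D]
  5 | W B1 → L1 hit [D]
  6 | W B1 → L1 hit [D]
  7 | W B1 → L1 hit [D]
  8 | W B1 → L1 hit [D]
  9 | W B3 → L3 miss wb→B7 [D]
  10 | R B3 → L3 hit [D]
  11 | R B4 → L0 miss [-]
  12 | R B6 → L2 miss [-]
  13 | R B6 → L2 hit [-]

DIRTY = [1, 3]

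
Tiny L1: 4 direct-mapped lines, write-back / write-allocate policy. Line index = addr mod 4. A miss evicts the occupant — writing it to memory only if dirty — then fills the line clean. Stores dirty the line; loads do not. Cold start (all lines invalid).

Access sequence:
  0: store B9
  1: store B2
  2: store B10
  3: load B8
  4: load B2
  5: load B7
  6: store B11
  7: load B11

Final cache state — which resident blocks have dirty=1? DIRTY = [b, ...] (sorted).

  0 | W B9 → L1 miss [D]
  1 | W B2 → L2 miss [D]
  2 | W B10 → L2 miss wb→B2 [D]
  3 | R B8 → L0 miss [-]
  4 | R B2 → L2 miss wb→B10 [-]
  5 | R B7 → L3 miss [-]
  6 | W B11 → L3 miss [D]
  7 | R B11 → L3 hit [D]

DIRTY = [9, 11]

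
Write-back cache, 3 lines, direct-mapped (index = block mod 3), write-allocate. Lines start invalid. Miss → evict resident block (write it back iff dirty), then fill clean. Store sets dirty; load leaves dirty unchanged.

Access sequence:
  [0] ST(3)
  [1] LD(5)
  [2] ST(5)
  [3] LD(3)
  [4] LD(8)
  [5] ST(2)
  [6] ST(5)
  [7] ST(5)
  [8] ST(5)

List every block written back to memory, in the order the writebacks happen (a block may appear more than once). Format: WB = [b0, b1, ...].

  0 | W B3 → L0 miss [D]
  1 | R B5 → L2 miss [-]
  2 | W B5 → L2 hit [D]
  3 | R B3 → L0 hit [D]
  4 | R B8 → L2 miss wb→B5 [-]
  5 | W B2 → L2 miss [D]
  6 | W B5 → L2 miss wb→B2 [D]
  7 | W B5 → L2 hit [D]
  8 | W B5 → L2 hit [D]

WB = [5, 2]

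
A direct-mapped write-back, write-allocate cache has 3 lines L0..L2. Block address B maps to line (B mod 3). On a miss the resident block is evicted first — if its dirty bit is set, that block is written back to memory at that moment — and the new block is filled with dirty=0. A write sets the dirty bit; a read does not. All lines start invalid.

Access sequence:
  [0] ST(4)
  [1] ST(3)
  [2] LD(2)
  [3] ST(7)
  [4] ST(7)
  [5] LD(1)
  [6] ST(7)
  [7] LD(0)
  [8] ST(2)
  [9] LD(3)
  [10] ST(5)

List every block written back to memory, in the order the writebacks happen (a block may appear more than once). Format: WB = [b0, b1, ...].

  0 | W B4 → L1 miss [D]
  1 | W B3 → L0 miss [D]
  2 | R B2 → L2 miss [-]
  3 | W B7 → L1 miss wb→B4 [D]
  4 | W B7 → L1 hit [D]
  5 | R B1 → L1 miss wb→B7 [-]
  6 | W B7 → L1 miss [D]
  7 | R B0 → L0 miss wb→B3 [-]
  8 | W B2 → L2 hit [D]
  9 | R B3 → L0 miss [-]
  10 | W B5 → L2 miss wb→B2 [D]

WB = [4, 7, 3, 2]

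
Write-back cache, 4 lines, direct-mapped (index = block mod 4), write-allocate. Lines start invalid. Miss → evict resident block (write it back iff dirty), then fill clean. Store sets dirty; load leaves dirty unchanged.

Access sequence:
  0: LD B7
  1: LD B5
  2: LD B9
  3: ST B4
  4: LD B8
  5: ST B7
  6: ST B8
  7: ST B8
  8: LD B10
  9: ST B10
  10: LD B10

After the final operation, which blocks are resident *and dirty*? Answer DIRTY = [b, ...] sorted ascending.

0: R B7 -> L3 miss  d=-]
1: R B5 -> L1 miss  d=-]
2: R B9 -> L1 miss  d=-]
3: W B4 -> L0 miss  d=D]
4: R B8 -> L0 miss wb->B4  d=-]
5: W B7 -> L3 hit  d=D]
6: W B8 -> L0 hit  d=D]
7: W B8 -> L0 hit  d=D]
8: R B10 -> L2 miss  d=-]
9: W B10 -> L2 hit  d=D]
10: R B10 -> L2 hit  d=D]

DIRTY = [7, 8, 10]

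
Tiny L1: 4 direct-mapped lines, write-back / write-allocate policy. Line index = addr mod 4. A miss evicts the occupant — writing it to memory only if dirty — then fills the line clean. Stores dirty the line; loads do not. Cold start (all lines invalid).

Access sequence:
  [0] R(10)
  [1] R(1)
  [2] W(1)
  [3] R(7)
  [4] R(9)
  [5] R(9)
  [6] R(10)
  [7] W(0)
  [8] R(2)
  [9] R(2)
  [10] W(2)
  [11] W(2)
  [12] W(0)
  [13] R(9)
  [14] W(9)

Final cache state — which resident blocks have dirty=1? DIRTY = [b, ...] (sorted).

DIRTY = [0, 2, 9]

0: R B10 -> L2 miss  d=-]
1: R B1 -> L1 miss  d=-]
2: W B1 -> L1 hit  d=D]
3: R B7 -> L3 miss  d=-]
4: R B9 -> L1 miss wb->B1  d=-]
5: R B9 -> L1 hit  d=-]
6: R B10 -> L2 hit  d=-]
7: W B0 -> L0 miss  d=D]
8: R B2 -> L2 miss  d=-]
9: R B2 -> L2 hit  d=-]
10: W B2 -> L2 hit  d=D]
11: W B2 -> L2 hit  d=D]
12: W B0 -> L0 hit  d=D]
13: R B9 -> L1 hit  d=-]
14: W B9 -> L1 hit  d=D]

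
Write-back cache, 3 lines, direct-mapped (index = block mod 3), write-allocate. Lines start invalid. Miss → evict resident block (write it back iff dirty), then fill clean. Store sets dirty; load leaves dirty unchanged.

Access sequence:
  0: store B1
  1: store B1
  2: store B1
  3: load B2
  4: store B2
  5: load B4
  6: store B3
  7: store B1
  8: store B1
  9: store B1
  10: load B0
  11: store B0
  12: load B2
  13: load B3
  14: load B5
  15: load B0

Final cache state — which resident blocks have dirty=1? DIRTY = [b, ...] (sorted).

0: W B1 -> L1 miss  d=D]
1: W B1 -> L1 hit  d=D]
2: W B1 -> L1 hit  d=D]
3: R B2 -> L2 miss  d=-]
4: W B2 -> L2 hit  d=D]
5: R B4 -> L1 miss wb->B1  d=-]
6: W B3 -> L0 miss  d=D]
7: W B1 -> L1 miss  d=D]
8: W B1 -> L1 hit  d=D]
9: W B1 -> L1 hit  d=D]
10: R B0 -> L0 miss wb->B3  d=-]
11: W B0 -> L0 hit  d=D]
12: R B2 -> L2 hit  d=D]
13: R B3 -> L0 miss wb->B0  d=-]
14: R B5 -> L2 miss wb->B2  d=-]
15: R B0 -> L0 miss  d=-]

DIRTY = [1]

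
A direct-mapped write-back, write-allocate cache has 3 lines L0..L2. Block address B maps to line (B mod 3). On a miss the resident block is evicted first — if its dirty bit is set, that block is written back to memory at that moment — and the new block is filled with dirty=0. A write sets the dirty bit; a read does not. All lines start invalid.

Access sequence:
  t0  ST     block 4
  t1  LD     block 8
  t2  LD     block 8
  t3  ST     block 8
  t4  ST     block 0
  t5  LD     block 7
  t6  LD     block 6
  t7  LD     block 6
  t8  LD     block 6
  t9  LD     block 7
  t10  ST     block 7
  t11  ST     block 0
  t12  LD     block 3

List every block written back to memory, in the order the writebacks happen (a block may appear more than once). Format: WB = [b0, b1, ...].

  0 | W B4 → L1 miss [D]
  1 | R B8 → L2 miss [-]
  2 | R B8 → L2 hit [-]
  3 | W B8 → L2 hit [D]
  4 | W B0 → L0 miss [D]
  5 | R B7 → L1 miss wb→B4 [-]
  6 | R B6 → L0 miss wb→B0 [-]
  7 | R B6 → L0 hit [-]
  8 | R B6 → L0 hit [-]
  9 | R B7 → L1 hit [-]
  10 | W B7 → L1 hit [D]
  11 | W B0 → L0 miss [D]
  12 | R B3 → L0 miss wb→B0 [-]

WB = [4, 0, 0]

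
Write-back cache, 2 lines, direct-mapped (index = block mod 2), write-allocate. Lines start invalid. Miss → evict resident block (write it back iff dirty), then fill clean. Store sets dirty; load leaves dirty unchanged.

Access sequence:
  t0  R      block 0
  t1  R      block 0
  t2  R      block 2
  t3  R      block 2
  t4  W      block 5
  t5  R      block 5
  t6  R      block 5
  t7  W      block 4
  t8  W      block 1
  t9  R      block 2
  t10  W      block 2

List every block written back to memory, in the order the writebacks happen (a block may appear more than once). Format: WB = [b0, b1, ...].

  0 | R B0 → L0 miss [-]
  1 | R B0 → L0 hit [-]
  2 | R B2 → L0 miss [-]
  3 | R B2 → L0 hit [-]
  4 | W B5 → L1 miss [D]
  5 | R B5 → L1 hit [D]
  6 | R B5 → L1 hit [D]
  7 | W B4 → L0 miss [D]
  8 | W B1 → L1 miss wb→B5 [D]
  9 | R B2 → L0 miss wb→B4 [-]
  10 | W B2 → L0 hit [D]

WB = [5, 4]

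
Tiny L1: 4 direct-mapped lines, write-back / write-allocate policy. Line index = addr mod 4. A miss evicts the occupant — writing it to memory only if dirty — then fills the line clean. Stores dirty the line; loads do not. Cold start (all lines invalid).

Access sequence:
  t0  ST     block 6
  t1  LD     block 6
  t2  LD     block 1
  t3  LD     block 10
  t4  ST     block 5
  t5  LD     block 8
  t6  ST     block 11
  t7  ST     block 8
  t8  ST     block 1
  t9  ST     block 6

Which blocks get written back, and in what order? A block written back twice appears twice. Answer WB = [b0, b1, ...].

  0 | W B6 → L2 miss [D]
  1 | R B6 → L2 hit [D]
  2 | R B1 → L1 miss [-]
  3 | R B10 → L2 miss wb→B6 [-]
  4 | W B5 → L1 miss [D]
  5 | R B8 → L0 miss [-]
  6 | W B11 → L3 miss [D]
  7 | W B8 → L0 hit [D]
  8 | W B1 → L1 miss wb→B5 [D]
  9 | W B6 → L2 miss [D]

WB = [6, 5]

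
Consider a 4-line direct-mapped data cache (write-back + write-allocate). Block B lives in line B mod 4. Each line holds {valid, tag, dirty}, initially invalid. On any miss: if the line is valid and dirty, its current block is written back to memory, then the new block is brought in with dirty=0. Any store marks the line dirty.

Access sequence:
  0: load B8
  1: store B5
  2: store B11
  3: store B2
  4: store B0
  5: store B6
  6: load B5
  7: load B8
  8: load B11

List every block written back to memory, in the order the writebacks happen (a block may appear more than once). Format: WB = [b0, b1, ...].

0: R B8 → L0 miss [-]
1: W B5 → L1 miss [D]
2: W B11 → L3 miss [D]
3: W B2 → L2 miss [D]
4: W B0 → L0 miss [D]
5: W B6 → L2 miss wb→B2 [D]
6: R B5 → L1 hit [D]
7: R B8 → L0 miss wb→B0 [-]
8: R B11 → L3 hit [D]

WB = [2, 0]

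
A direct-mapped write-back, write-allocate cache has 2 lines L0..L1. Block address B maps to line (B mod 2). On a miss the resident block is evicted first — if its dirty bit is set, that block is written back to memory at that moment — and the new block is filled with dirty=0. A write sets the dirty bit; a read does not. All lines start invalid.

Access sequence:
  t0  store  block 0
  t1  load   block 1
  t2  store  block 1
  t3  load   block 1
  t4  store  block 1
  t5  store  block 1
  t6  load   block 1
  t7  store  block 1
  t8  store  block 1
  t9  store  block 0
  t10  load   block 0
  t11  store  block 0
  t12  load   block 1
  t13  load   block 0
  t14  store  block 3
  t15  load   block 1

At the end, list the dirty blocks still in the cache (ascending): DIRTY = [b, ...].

DIRTY = [0]

0: W B0 -> L0 miss  d=D]
1: R B1 -> L1 miss  d=-]
2: W B1 -> L1 hit  d=D]
3: R B1 -> L1 hit  d=D]
4: W B1 -> L1 hit  d=D]
5: W B1 -> L1 hit  d=D]
6: R B1 -> L1 hit  d=D]
7: W B1 -> L1 hit  d=D]
8: W B1 -> L1 hit  d=D]
9: W B0 -> L0 hit  d=D]
10: R B0 -> L0 hit  d=D]
11: W B0 -> L0 hit  d=D]
12: R B1 -> L1 hit  d=D]
13: R B0 -> L0 hit  d=D]
14: W B3 -> L1 miss wb->B1  d=D]
15: R B1 -> L1 miss wb->B3  d=-]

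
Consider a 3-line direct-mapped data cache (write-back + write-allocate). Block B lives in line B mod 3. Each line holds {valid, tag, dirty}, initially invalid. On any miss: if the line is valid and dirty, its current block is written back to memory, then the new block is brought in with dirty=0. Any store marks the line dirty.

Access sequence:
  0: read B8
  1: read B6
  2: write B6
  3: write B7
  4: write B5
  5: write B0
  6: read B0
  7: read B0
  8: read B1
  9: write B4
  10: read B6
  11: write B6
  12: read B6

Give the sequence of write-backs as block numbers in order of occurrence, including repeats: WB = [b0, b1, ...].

0: R B8 -> L2 miss  d=-]
1: R B6 -> L0 miss  d=-]
2: W B6 -> L0 hit  d=D]
3: W B7 -> L1 miss  d=D]
4: W B5 -> L2 miss  d=D]
5: W B0 -> L0 miss wb->B6  d=D]
6: R B0 -> L0 hit  d=D]
7: R B0 -> L0 hit  d=D]
8: R B1 -> L1 miss wb->B7  d=-]
9: W B4 -> L1 miss  d=D]
10: R B6 -> L0 miss wb->B0  d=-]
11: W B6 -> L0 hit  d=D]
12: R B6 -> L0 hit  d=D]

WB = [6, 7, 0]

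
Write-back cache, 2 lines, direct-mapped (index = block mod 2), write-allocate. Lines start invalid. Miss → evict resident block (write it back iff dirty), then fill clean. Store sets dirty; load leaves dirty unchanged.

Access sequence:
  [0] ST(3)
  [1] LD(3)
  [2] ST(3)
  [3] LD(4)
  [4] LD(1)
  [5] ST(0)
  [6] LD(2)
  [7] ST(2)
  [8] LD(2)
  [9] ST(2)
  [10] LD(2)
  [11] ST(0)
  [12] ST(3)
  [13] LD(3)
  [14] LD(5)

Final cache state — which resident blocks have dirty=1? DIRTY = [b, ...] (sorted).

0: W B3 → L1 miss [D]
1: R B3 → L1 hit [D]
2: W B3 → L1 hit [D]
3: R B4 → L0 miss [-]
4: R B1 → L1 miss wb→B3 [-]
5: W B0 → L0 miss [D]
6: R B2 → L0 miss wb→B0 [-]
7: W B2 → L0 hit [D]
8: R B2 → L0 hit [D]
9: W B2 → L0 hit [D]
10: R B2 → L0 hit [D]
11: W B0 → L0 miss wb→B2 [D]
12: W B3 → L1 miss [D]
13: R B3 → L1 hit [D]
14: R B5 → L1 miss wb→B3 [-]

DIRTY = [0]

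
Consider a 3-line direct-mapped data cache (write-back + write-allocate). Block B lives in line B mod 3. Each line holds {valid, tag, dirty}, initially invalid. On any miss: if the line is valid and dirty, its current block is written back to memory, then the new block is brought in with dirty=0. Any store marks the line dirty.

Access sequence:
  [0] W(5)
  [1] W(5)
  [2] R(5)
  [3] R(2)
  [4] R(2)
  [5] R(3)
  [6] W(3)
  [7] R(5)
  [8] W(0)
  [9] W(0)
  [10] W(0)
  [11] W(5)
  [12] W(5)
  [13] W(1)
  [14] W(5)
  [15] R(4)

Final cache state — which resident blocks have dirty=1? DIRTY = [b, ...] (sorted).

0: W B5 → L2 miss [D]
1: W B5 → L2 hit [D]
2: R B5 → L2 hit [D]
3: R B2 → L2 miss wb→B5 [-]
4: R B2 → L2 hit [-]
5: R B3 → L0 miss [-]
6: W B3 → L0 hit [D]
7: R B5 → L2 miss [-]
8: W B0 → L0 miss wb→B3 [D]
9: W B0 → L0 hit [D]
10: W B0 → L0 hit [D]
11: W B5 → L2 hit [D]
12: W B5 → L2 hit [D]
13: W B1 → L1 miss [D]
14: W B5 → L2 hit [D]
15: R B4 → L1 miss wb→B1 [-]

DIRTY = [0, 5]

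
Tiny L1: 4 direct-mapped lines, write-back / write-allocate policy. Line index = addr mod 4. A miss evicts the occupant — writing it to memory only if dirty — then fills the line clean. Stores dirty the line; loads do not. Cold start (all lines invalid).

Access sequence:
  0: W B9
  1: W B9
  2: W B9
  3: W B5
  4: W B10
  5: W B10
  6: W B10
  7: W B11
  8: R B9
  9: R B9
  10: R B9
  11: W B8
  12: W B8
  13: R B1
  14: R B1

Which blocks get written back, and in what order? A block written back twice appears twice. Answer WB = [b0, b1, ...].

WB = [9, 5]

0: W B9 -> L1 miss  d=D]
1: W B9 -> L1 hit  d=D]
2: W B9 -> L1 hit  d=D]
3: W B5 -> L1 miss wb->B9  d=D]
4: W B10 -> L2 miss  d=D]
5: W B10 -> L2 hit  d=D]
6: W B10 -> L2 hit  d=D]
7: W B11 -> L3 miss  d=D]
8: R B9 -> L1 miss wb->B5  d=-]
9: R B9 -> L1 hit  d=-]
10: R B9 -> L1 hit  d=-]
11: W B8 -> L0 miss  d=D]
12: W B8 -> L0 hit  d=D]
13: R B1 -> L1 miss  d=-]
14: R B1 -> L1 hit  d=-]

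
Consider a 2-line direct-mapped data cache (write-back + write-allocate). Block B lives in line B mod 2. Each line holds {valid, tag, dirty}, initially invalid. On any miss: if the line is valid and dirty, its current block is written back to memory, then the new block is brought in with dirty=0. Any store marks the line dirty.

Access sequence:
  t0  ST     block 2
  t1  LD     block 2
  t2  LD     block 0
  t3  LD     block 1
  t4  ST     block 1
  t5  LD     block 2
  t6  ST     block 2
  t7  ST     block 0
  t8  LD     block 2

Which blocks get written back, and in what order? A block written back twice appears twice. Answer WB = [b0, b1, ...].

0: W B2 -> L0 miss  d=D]
1: R B2 -> L0 hit  d=D]
2: R B0 -> L0 miss wb->B2  d=-]
3: R B1 -> L1 miss  d=-]
4: W B1 -> L1 hit  d=D]
5: R B2 -> L0 miss  d=-]
6: W B2 -> L0 hit  d=D]
7: W B0 -> L0 miss wb->B2  d=D]
8: R B2 -> L0 miss wb->B0  d=-]

WB = [2, 2, 0]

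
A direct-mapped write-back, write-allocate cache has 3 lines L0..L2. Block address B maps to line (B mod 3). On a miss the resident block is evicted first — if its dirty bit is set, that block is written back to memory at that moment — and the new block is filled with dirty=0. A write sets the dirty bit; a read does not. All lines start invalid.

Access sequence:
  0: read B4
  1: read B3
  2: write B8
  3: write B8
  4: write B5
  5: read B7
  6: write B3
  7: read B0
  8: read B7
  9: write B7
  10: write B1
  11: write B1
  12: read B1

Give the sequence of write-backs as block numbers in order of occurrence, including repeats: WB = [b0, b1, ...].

WB = [8, 3, 7]

0: R B4 -> L1 miss  d=-]
1: R B3 -> L0 miss  d=-]
2: W B8 -> L2 miss  d=D]
3: W B8 -> L2 hit  d=D]
4: W B5 -> L2 miss wb->B8  d=D]
5: R B7 -> L1 miss  d=-]
6: W B3 -> L0 hit  d=D]
7: R B0 -> L0 miss wb->B3  d=-]
8: R B7 -> L1 hit  d=-]
9: W B7 -> L1 hit  d=D]
10: W B1 -> L1 miss wb->B7  d=D]
11: W B1 -> L1 hit  d=D]
12: R B1 -> L1 hit  d=D]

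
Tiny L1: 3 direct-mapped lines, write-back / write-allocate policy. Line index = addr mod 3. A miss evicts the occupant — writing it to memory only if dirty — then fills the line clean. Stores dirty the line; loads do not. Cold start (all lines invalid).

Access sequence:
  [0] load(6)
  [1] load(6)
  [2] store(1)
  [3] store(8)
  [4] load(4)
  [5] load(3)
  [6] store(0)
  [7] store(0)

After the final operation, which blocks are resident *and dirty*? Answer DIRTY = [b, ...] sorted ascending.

DIRTY = [0, 8]

0: R B6 → L0 miss [-]
1: R B6 → L0 hit [-]
2: W B1 → L1 miss [D]
3: W B8 → L2 miss [D]
4: R B4 → L1 miss wb→B1 [-]
5: R B3 → L0 miss [-]
6: W B0 → L0 miss [D]
7: W B0 → L0 hit [D]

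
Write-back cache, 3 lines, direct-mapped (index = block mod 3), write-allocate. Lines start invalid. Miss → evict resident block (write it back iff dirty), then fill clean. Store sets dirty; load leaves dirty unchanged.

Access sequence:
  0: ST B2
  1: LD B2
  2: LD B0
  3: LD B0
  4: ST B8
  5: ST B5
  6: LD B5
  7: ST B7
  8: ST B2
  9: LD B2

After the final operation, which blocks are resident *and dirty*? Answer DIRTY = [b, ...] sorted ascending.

DIRTY = [2, 7]

0: W B2 -> L2 miss  d=D]
1: R B2 -> L2 hit  d=D]
2: R B0 -> L0 miss  d=-]
3: R B0 -> L0 hit  d=-]
4: W B8 -> L2 miss wb->B2  d=D]
5: W B5 -> L2 miss wb->B8  d=D]
6: R B5 -> L2 hit  d=D]
7: W B7 -> L1 miss  d=D]
8: W B2 -> L2 miss wb->B5  d=D]
9: R B2 -> L2 hit  d=D]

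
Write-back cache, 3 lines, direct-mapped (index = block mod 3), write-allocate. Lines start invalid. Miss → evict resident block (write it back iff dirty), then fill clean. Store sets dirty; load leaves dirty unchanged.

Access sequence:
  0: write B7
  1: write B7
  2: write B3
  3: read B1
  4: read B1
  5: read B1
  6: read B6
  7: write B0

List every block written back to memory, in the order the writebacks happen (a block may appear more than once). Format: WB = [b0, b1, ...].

0: W B7 -> L1 miss  d=D]
1: W B7 -> L1 hit  d=D]
2: W B3 -> L0 miss  d=D]
3: R B1 -> L1 miss wb->B7  d=-]
4: R B1 -> L1 hit  d=-]
5: R B1 -> L1 hit  d=-]
6: R B6 -> L0 miss wb->B3  d=-]
7: W B0 -> L0 miss  d=D]

WB = [7, 3]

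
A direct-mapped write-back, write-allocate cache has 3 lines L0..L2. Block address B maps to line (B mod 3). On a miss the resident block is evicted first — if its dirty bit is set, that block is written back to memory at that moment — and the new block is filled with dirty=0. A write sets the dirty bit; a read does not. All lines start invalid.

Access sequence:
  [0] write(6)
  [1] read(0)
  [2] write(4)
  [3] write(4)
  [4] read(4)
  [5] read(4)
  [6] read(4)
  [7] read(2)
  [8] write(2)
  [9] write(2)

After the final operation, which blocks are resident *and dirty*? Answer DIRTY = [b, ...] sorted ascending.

DIRTY = [2, 4]

0: W B6 -> L0 miss  d=D]
1: R B0 -> L0 miss wb->B6  d=-]
2: W B4 -> L1 miss  d=D]
3: W B4 -> L1 hit  d=D]
4: R B4 -> L1 hit  d=D]
5: R B4 -> L1 hit  d=D]
6: R B4 -> L1 hit  d=D]
7: R B2 -> L2 miss  d=-]
8: W B2 -> L2 hit  d=D]
9: W B2 -> L2 hit  d=D]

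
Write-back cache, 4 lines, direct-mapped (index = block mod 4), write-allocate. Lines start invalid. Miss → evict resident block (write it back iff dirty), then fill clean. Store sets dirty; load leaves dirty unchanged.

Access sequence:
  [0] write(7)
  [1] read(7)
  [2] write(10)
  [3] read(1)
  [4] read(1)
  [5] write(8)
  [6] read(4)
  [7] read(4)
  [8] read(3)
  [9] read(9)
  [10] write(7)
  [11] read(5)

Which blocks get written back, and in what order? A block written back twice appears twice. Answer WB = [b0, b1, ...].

  0 | W B7 → L3 miss [D]
  1 | R B7 → L3 hit [D]
  2 | W B10 → L2 miss [D]
  3 | R B1 → L1 miss [-]
  4 | R B1 → L1 hit [-]
  5 | W B8 → L0 miss [D]
  6 | R B4 → L0 miss wb→B8 [-]
  7 | R B4 → L0 hit [-]
  8 | R B3 → L3 miss wb→B7 [-]
  9 | R B9 → L1 miss [-]
  10 | W B7 → L3 miss [D]
  11 | R B5 → L1 miss [-]

WB = [8, 7]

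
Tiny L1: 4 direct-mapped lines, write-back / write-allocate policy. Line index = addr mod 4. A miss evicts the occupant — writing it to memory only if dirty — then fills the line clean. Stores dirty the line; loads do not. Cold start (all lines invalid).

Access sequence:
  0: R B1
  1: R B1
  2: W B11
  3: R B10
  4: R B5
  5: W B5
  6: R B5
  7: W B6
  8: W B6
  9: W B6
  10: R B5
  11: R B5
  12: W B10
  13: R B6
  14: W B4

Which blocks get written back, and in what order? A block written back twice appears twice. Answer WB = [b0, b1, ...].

  0 | R B1 → L1 miss [-]
  1 | R B1 → L1 hit [-]
  2 | W B11 → L3 miss [D]
  3 | R B10 → L2 miss [-]
  4 | R B5 → L1 miss [-]
  5 | W B5 → L1 hit [D]
  6 | R B5 → L1 hit [D]
  7 | W B6 → L2 miss [D]
  8 | W B6 → L2 hit [D]
  9 | W B6 → L2 hit [D]
  10 | R B5 → L1 hit [D]
  11 | R B5 → L1 hit [D]
  12 | W B10 → L2 miss wb→B6 [D]
  13 | R B6 → L2 miss wb→B10 [-]
  14 | W B4 → L0 miss [D]

WB = [6, 10]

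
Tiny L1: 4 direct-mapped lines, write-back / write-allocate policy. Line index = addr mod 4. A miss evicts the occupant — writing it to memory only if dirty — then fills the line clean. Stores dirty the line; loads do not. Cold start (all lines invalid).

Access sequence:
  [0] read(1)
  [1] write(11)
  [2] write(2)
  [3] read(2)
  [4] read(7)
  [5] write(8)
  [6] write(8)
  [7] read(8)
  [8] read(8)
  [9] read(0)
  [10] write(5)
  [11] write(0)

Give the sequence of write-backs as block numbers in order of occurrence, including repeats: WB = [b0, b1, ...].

WB = [11, 8]

  0 | R B1 → L1 miss [-]
  1 | W B11 → L3 miss [D]
  2 | W B2 → L2 miss [D]
  3 | R B2 → L2 hit [D]
  4 | R B7 → L3 miss wb→B11 [-]
  5 | W B8 → L0 miss [D]
  6 | W B8 → L0 hit [D]
  7 | R B8 → L0 hit [D]
  8 | R B8 → L0 hit [D]
  9 | R B0 → L0 miss wb→B8 [-]
  10 | W B5 → L1 miss [D]
  11 | W B0 → L0 hit [D]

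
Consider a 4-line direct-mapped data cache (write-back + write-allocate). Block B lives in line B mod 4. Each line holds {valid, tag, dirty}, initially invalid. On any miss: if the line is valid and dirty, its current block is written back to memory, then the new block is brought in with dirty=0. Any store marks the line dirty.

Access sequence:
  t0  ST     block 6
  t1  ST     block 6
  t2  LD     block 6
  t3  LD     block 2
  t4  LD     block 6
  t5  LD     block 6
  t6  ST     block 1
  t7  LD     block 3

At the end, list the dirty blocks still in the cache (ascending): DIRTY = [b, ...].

DIRTY = [1]

  0 | W B6 → L2 miss [D]
  1 | W B6 → L2 hit [D]
  2 | R B6 → L2 hit [D]
  3 | R B2 → L2 miss wb→B6 [-]
  4 | R B6 → L2 miss [-]
  5 | R B6 → L2 hit [-]
  6 | W B1 → L1 miss [D]
  7 | R B3 → L3 miss [-]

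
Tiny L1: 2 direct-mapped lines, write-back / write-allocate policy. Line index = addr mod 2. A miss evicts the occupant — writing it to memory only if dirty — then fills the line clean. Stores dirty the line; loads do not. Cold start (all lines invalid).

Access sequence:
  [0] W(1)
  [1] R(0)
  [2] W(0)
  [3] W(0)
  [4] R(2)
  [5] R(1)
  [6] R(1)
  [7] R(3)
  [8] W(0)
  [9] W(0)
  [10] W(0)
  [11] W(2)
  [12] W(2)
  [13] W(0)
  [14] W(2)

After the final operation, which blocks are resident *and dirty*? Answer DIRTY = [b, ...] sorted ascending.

DIRTY = [2]

  0 | W B1 → L1 miss [D]
  1 | R B0 → L0 miss [-]
  2 | W B0 → L0 hit [D]
  3 | W B0 → L0 hit [D]
  4 | R B2 → L0 miss wb→B0 [-]
  5 | R B1 → L1 hit [D]
  6 | R B1 → L1 hit [D]
  7 | R B3 → L1 miss wb→B1 [-]
  8 | W B0 → L0 miss [D]
  9 | W B0 → L0 hit [D]
  10 | W B0 → L0 hit [D]
  11 | W B2 → L0 miss wb→B0 [D]
  12 | W B2 → L0 hit [D]
  13 | W B0 → L0 miss wb→B2 [D]
  14 | W B2 → L0 miss wb→B0 [D]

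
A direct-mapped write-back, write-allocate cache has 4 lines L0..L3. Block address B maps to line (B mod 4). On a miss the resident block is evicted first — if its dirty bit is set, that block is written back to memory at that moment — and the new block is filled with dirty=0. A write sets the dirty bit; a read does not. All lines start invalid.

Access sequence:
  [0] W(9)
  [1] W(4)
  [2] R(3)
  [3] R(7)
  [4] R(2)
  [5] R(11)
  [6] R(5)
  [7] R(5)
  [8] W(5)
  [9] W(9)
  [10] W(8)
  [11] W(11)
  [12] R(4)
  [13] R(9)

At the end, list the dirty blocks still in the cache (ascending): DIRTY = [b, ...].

DIRTY = [9, 11]

0: W B9 -> L1 miss  d=D]
1: W B4 -> L0 miss  d=D]
2: R B3 -> L3 miss  d=-]
3: R B7 -> L3 miss  d=-]
4: R B2 -> L2 miss  d=-]
5: R B11 -> L3 miss  d=-]
6: R B5 -> L1 miss wb->B9  d=-]
7: R B5 -> L1 hit  d=-]
8: W B5 -> L1 hit  d=D]
9: W B9 -> L1 miss wb->B5  d=D]
10: W B8 -> L0 miss wb->B4  d=D]
11: W B11 -> L3 hit  d=D]
12: R B4 -> L0 miss wb->B8  d=-]
13: R B9 -> L1 hit  d=D]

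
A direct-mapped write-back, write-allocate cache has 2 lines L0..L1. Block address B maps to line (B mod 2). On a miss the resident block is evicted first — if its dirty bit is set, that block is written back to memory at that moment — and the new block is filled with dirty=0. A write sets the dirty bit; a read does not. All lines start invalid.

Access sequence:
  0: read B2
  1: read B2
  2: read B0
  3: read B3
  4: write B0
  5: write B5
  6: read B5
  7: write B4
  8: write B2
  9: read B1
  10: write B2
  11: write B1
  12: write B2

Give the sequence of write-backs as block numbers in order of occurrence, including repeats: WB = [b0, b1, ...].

WB = [0, 4, 5]

0: R B2 -> L0 miss  d=-]
1: R B2 -> L0 hit  d=-]
2: R B0 -> L0 miss  d=-]
3: R B3 -> L1 miss  d=-]
4: W B0 -> L0 hit  d=D]
5: W B5 -> L1 miss  d=D]
6: R B5 -> L1 hit  d=D]
7: W B4 -> L0 miss wb->B0  d=D]
8: W B2 -> L0 miss wb->B4  d=D]
9: R B1 -> L1 miss wb->B5  d=-]
10: W B2 -> L0 hit  d=D]
11: W B1 -> L1 hit  d=D]
12: W B2 -> L0 hit  d=D]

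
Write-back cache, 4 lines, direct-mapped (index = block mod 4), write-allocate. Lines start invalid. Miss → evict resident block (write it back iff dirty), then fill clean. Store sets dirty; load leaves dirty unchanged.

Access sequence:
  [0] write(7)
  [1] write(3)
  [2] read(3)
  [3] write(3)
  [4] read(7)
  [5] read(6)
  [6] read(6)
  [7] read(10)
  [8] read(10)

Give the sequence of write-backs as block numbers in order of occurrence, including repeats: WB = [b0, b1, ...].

WB = [7, 3]

0: W B7 -> L3 miss  d=D]
1: W B3 -> L3 miss wb->B7  d=D]
2: R B3 -> L3 hit  d=D]
3: W B3 -> L3 hit  d=D]
4: R B7 -> L3 miss wb->B3  d=-]
5: R B6 -> L2 miss  d=-]
6: R B6 -> L2 hit  d=-]
7: R B10 -> L2 miss  d=-]
8: R B10 -> L2 hit  d=-]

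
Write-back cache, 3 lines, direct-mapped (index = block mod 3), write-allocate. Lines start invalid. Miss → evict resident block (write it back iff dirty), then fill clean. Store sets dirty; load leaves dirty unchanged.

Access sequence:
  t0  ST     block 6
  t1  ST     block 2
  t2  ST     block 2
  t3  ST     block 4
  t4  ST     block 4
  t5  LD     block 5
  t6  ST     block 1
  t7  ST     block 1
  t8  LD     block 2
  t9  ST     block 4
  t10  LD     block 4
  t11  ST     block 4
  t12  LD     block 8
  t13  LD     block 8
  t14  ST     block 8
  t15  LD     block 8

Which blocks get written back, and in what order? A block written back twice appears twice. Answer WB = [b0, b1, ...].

WB = [2, 4, 1]

0: W B6 -> L0 miss  d=D]
1: W B2 -> L2 miss  d=D]
2: W B2 -> L2 hit  d=D]
3: W B4 -> L1 miss  d=D]
4: W B4 -> L1 hit  d=D]
5: R B5 -> L2 miss wb->B2  d=-]
6: W B1 -> L1 miss wb->B4  d=D]
7: W B1 -> L1 hit  d=D]
8: R B2 -> L2 miss  d=-]
9: W B4 -> L1 miss wb->B1  d=D]
10: R B4 -> L1 hit  d=D]
11: W B4 -> L1 hit  d=D]
12: R B8 -> L2 miss  d=-]
13: R B8 -> L2 hit  d=-]
14: W B8 -> L2 hit  d=D]
15: R B8 -> L2 hit  d=D]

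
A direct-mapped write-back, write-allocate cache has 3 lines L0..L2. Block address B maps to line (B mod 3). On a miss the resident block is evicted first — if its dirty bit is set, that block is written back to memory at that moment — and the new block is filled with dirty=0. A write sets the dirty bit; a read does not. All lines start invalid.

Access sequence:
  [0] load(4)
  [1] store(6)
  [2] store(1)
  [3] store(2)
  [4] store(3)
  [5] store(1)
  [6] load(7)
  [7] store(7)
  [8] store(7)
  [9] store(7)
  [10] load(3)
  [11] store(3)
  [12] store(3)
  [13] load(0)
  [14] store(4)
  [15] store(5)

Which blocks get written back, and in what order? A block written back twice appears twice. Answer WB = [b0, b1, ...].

0: R B4 → L1 miss [-]
1: W B6 → L0 miss [D]
2: W B1 → L1 miss [D]
3: W B2 → L2 miss [D]
4: W B3 → L0 miss wb→B6 [D]
5: W B1 → L1 hit [D]
6: R B7 → L1 miss wb→B1 [-]
7: W B7 → L1 hit [D]
8: W B7 → L1 hit [D]
9: W B7 → L1 hit [D]
10: R B3 → L0 hit [D]
11: W B3 → L0 hit [D]
12: W B3 → L0 hit [D]
13: R B0 → L0 miss wb→B3 [-]
14: W B4 → L1 miss wb→B7 [D]
15: W B5 → L2 miss wb→B2 [D]

WB = [6, 1, 3, 7, 2]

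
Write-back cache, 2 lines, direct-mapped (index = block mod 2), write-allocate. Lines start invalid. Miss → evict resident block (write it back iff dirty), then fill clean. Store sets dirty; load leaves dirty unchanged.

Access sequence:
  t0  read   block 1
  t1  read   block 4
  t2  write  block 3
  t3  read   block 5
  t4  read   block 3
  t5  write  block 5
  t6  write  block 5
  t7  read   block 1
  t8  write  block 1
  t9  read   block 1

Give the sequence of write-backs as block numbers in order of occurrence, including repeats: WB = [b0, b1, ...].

0: R B1 → L1 miss [-]
1: R B4 → L0 miss [-]
2: W B3 → L1 miss [D]
3: R B5 → L1 miss wb→B3 [-]
4: R B3 → L1 miss [-]
5: W B5 → L1 miss [D]
6: W B5 → L1 hit [D]
7: R B1 → L1 miss wb→B5 [-]
8: W B1 → L1 hit [D]
9: R B1 → L1 hit [D]

WB = [3, 5]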